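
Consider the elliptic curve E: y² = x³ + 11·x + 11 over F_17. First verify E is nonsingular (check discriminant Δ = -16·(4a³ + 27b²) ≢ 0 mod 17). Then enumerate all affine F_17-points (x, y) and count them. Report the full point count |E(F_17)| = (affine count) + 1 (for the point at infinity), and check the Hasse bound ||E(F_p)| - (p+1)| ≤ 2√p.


Affine points = {(4, 0), (5, 2), (5, 15), (6, 2), (6, 15), (8, 4), (8, 13), (10, 4), (10, 13), (11, 1), (11, 16), (12, 1), (12, 16), (14, 6), (14, 11), (15, 7), (15, 10), (16, 4), (16, 13)}; affine count = 19; |E(F_17)| = 20.

Discriminant check: Δ ∝ 4a³ + 27b² = 4·11³ + 27·11² = 4·1331 + 27·121 ≡ 6 (mod 17). Nonzero ⇒ E is nonsingular.
For each x ∈ F_17, compute rhs = x³ + 11·x + 11 mod 17, then count y ∈ F_17 with y² ≡ rhs.
  x = 0: rhs = 11, matching y values: none (0 points).
  x = 1: rhs = 6, matching y values: none (0 points).
  x = 2: rhs = 7, matching y values: none (0 points).
  x = 3: rhs = 3, matching y values: none (0 points).
  x = 4: rhs = 0, matching y values: 0 (1 points).
  x = 5: rhs = 4, matching y values: 2, 15 (2 points).
  x = 6: rhs = 4, matching y values: 2, 15 (2 points).
  x = 7: rhs = 6, matching y values: none (0 points).
  x = 8: rhs = 16, matching y values: 4, 13 (2 points).
  x = 9: rhs = 6, matching y values: none (0 points).
  x = 10: rhs = 16, matching y values: 4, 13 (2 points).
  x = 11: rhs = 1, matching y values: 1, 16 (2 points).
  x = 12: rhs = 1, matching y values: 1, 16 (2 points).
  x = 13: rhs = 5, matching y values: none (0 points).
  x = 14: rhs = 2, matching y values: 6, 11 (2 points).
  x = 15: rhs = 15, matching y values: 7, 10 (2 points).
  x = 16: rhs = 16, matching y values: 4, 13 (2 points).
Total affine count: 19.
Full point count |E(F_17)| = 19 + 1 = 20.
Hasse bound: |20 − (17+1)| = |2| = 2 ≤ 2√17 ≈ 8.2462 ✓.


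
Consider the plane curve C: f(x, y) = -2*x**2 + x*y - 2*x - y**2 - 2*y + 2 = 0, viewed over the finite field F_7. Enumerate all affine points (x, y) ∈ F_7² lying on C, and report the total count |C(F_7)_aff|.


Affine F_7-points: {(1, 3), (2, 2), (2, 5), (3, 3), (3, 5), (5, 1), (5, 2)}; count = 7.

For each of the 49 pairs (x, y) ∈ F_7², evaluate f(x, y) mod 7. Record the zeros.
  x = 0: [0↦2, 1↦6, 2↦1, 3↦1, 4↦6, 5↦2, 6↦3]  zeros at y ∈ ∅
  x = 1: [0↦5, 1↦3, 2↦6, 3↦0, 4↦6, 5↦3, 6↦5]  zeros at y ∈ {3}
  x = 2: [0↦4, 1↦3, 2↦0, 3↦2, 4↦2, 5↦0, 6↦3]  zeros at y ∈ {2, 5}
  x = 3: [0↦6, 1↦6, 2↦4, 3↦0, 4↦1, 5↦0, 6↦4]  zeros at y ∈ {3, 5}
  x = 4: [0↦4, 1↦5, 2↦4, 3↦1, 4↦3, 5↦3, 6↦1]  zeros at y ∈ ∅
  x = 5: [0↦5, 1↦0, 2↦0, 3↦5, 4↦1, 5↦2, 6↦1]  zeros at y ∈ {1, 2}
  x = 6: [0↦2, 1↦5, 2↦6, 3↦5, 4↦2, 5↦4, 6↦4]  zeros at y ∈ ∅
Collecting zeros: affine points = {(1, 3), (2, 2), (2, 5), (3, 3), (3, 5), (5, 1), (5, 2)}.
Total count |C(F_7)_aff| = 7.


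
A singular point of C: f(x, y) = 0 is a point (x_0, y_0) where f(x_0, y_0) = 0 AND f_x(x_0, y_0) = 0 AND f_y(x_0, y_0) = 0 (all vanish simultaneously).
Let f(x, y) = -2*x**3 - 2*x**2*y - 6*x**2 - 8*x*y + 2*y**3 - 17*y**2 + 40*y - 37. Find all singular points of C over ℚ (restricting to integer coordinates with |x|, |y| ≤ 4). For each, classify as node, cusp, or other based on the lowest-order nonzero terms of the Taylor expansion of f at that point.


Singular points: {(-2, 3)}; classification: cusp.

Compute partial derivatives:
  f_x = -6*x**2 - 4*x*y - 12*x - 8*y.
  f_y = -2*x**2 - 8*x + 6*y**2 - 34*y + 40.
Scan x_0 ∈ {−4, ..., 4}. For each x_0, f_y(x_0, y) is a polynomial in y; find its integer roots y ∈ {−4, ..., 4}, then test f_x and f at those candidates.
  x = -4: f_y(-4, y) = 6*y**2 - 34*y + 40; vanishes at y ∈ {4}. (-4, 4): f_x = -16 ≠ 0.
  x = -3: f_y(-3, y) = 6*y**2 - 34*y + 46; no integer root y with |y| ≤ 4.
  x = -2: f_y(-2, y) = 6*y**2 - 34*y + 48; vanishes at y ∈ {3}. (-2, 3): f_x = 0, f = 0 — SINGULAR.
  x = -1: f_y(-1, y) = 6*y**2 - 34*y + 46; no integer root y with |y| ≤ 4.
  x = 0: f_y(0, y) = 6*y**2 - 34*y + 40; vanishes at y ∈ {4}. (0, 4): f_x = -32 ≠ 0.
  x = 1: f_y(1, y) = 6*y**2 - 34*y + 30; no integer root y with |y| ≤ 4.
  x = 2: f_y(2, y) = 6*y**2 - 34*y + 16; no integer root y with |y| ≤ 4.
  x = 3: f_y(3, y) = 6*y**2 - 34*y - 2; no integer root y with |y| ≤ 4.
  x = 4: f_y(4, y) = 6*y**2 - 34*y - 24; no integer root y with |y| ≤ 4.
Only singular point on the grid: (-2, 3).
Classify: substitute x = -2 + u, y = 3 + v and expand: f = -2*u**3 - 2*u**2*v + 2*v**3 + v**2.
No constant or linear terms (consistent with a singular point). Quadratic part: v**2. Cubic part: -2*u**3 - 2*u**2*v + 2*v**3.
The quadratic part v**2 is a perfect square, so there is a single (double) tangent line v = 0, i.e. y = 3. Restricting the cubic part to that line (v = 0) leaves -2*u**3 ≠ 0, so f is not divisible by v and the branch is v² ≈ 2*u**3 to lowest order — this is a cusp.
Classification: cusp.


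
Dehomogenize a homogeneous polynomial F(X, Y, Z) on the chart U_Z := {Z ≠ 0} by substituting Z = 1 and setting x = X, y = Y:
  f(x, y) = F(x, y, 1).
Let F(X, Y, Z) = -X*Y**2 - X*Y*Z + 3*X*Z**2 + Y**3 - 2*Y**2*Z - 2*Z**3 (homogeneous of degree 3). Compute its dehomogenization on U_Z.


f(x, y) = -x*y**2 - x*y + 3*x + y**3 - 2*y**2 - 2

On U_Z we set Z = 1. Each monomial c·X^i·Y^j·Z^k in F becomes c·x^i·y^j·1^k = c·x^i·y^j.
Substituting Z = 1: F(X, Y, 1) = -x*y**2 - x*y + 3*x + y**3 - 2*y**2 - 2.
Note: deg(f) ≤ deg(F) = 3; strict inequality happens when F is divisible by Z (lost terms).


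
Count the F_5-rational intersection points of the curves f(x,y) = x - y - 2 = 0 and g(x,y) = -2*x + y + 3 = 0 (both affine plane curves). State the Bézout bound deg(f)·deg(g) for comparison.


Common zeros: {(1, 4)}; count = 1; Bézout bound = 1.

deg(f) = 1, deg(g) = 1, so Bézout bound = 1.
Scan x ∈ F_5. For each x, list the y ∈ F_5 with f(x, y) ≡ 0 and those with g(x, y) ≡ 0 (mod 5); the common zeros in that column are the intersection.
  x = 0: f ≡ 0 at y ∈ {3}; g ≡ 0 at y ∈ {2}; common: ∅.
  x = 1: f ≡ 0 at y ∈ {4}; g ≡ 0 at y ∈ {4}; common: {4}.
  x = 2: f ≡ 0 at y ∈ {0}; g ≡ 0 at y ∈ {1}; common: ∅.
  x = 3: f ≡ 0 at y ∈ {1}; g ≡ 0 at y ∈ {3}; common: ∅.
  x = 4: f ≡ 0 at y ∈ {2}; g ≡ 0 at y ∈ {0}; common: ∅.
Collecting: common zeros = {(1, 4)}, so the count is 1.
Comparison with the Bézout bound: 1 ≤ 1 = deg(f)·deg(g), as expected for curves with no common component (the bound is attained).


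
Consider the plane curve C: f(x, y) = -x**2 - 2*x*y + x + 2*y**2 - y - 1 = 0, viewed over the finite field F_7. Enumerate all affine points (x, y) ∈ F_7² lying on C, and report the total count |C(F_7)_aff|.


Affine F_7-points: {(0, 1), (0, 3), (2, 3), (3, 0), (5, 0), (5, 2), (6, 1), (6, 2)}; count = 8.

For each of the 49 pairs (x, y) ∈ F_7², evaluate f(x, y) mod 7. Record the zeros.
  x = 0: [0↦6, 1↦0, 2↦5, 3↦0, 4↦6, 5↦2, 6↦2]  zeros at y ∈ {1, 3}
  x = 1: [0↦6, 1↦5, 2↦1, 3↦1, 4↦5, 5↦6, 6↦4]  zeros at y ∈ ∅
  x = 2: [0↦4, 1↦1, 2↦2, 3↦0, 4↦2, 5↦1, 6↦4]  zeros at y ∈ {3}
  x = 3: [0↦0, 1↦2, 2↦1, 3↦4, 4↦4, 5↦1, 6↦2]  zeros at y ∈ {0}
  x = 4: [0↦1, 1↦1, 2↦5, 3↦6, 4↦4, 5↦6, 6↦5]  zeros at y ∈ ∅
  x = 5: [0↦0, 1↦5, 2↦0, 3↦6, 4↦2, 5↦2, 6↦6]  zeros at y ∈ {0, 2}
  x = 6: [0↦4, 1↦0, 2↦0, 3↦4, 4↦5, 5↦3, 6↦5]  zeros at y ∈ {1, 2}
Collecting zeros: affine points = {(0, 1), (0, 3), (2, 3), (3, 0), (5, 0), (5, 2), (6, 1), (6, 2)}.
Total count |C(F_7)_aff| = 8.


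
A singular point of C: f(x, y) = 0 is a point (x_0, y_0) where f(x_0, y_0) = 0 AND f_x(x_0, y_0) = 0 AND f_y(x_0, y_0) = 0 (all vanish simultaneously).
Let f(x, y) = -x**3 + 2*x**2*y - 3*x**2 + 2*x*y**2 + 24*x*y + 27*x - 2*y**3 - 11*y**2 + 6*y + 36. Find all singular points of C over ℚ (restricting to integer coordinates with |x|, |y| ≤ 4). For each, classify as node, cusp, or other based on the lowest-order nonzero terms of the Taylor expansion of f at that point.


Singular points: {(-3, -3)}; classification: cusp.

Compute partial derivatives:
  f_x = -3*x**2 + 4*x*y - 6*x + 2*y**2 + 24*y + 27.
  f_y = 2*x**2 + 4*x*y + 24*x - 6*y**2 - 22*y + 6.
Scan x_0 ∈ {−4, ..., 4}. For each x_0, f_y(x_0, y) is a polynomial in y; find its integer roots y ∈ {−4, ..., 4}, then test f_x and f at those candidates.
  x = -4: f_y(-4, y) = -6*y**2 - 38*y - 58; no integer root y with |y| ≤ 4.
  x = -3: f_y(-3, y) = -6*y**2 - 34*y - 48; vanishes at y ∈ {-3}. (-3, -3): f_x = 0, f = 0 — SINGULAR.
  x = -2: f_y(-2, y) = -6*y**2 - 30*y - 34; no integer root y with |y| ≤ 4.
  x = -1: f_y(-1, y) = -6*y**2 - 26*y - 16; no integer root y with |y| ≤ 4.
  x = 0: f_y(0, y) = -6*y**2 - 22*y + 6; no integer root y with |y| ≤ 4.
  x = 1: f_y(1, y) = -6*y**2 - 18*y + 32; no integer root y with |y| ≤ 4.
  x = 2: f_y(2, y) = -6*y**2 - 14*y + 62; no integer root y with |y| ≤ 4.
  x = 3: f_y(3, y) = -6*y**2 - 10*y + 96; no integer root y with |y| ≤ 4.
  x = 4: f_y(4, y) = -6*y**2 - 6*y + 134; no integer root y with |y| ≤ 4.
Only singular point on the grid: (-3, -3).
Classify: substitute x = -3 + u, y = -3 + v and expand: f = -u**3 + 2*u**2*v + 2*u*v**2 - 2*v**3 + v**2.
No constant or linear terms (consistent with a singular point). Quadratic part: v**2. Cubic part: -u**3 + 2*u**2*v + 2*u*v**2 - 2*v**3.
The quadratic part v**2 is a perfect square, so there is a single (double) tangent line v = 0, i.e. y = -3. Restricting the cubic part to that line (v = 0) leaves -u**3 ≠ 0, so f is not divisible by v and the branch is v² ≈ u**3 to lowest order — this is a cusp.
Classification: cusp.


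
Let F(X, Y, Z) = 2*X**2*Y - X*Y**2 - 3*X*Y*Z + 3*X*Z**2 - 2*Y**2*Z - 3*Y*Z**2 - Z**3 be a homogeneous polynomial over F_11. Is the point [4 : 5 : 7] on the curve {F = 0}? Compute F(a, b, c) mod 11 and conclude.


F(4,5,7) ≡ 10 (mod 11); P is NOT on the curve.

Evaluate F(4, 5, 7) term-by-term (mod 11).
  2*X**2*Y ↦ 2·16·5·1 = 160
  -X*Y**2 ↦ -1·4·25·1 = -100
  -3*X*Y*Z ↦ -3·4·5·7 = -420
  3*X*Z**2 ↦ 3·4·1·49 = 588
  -2*Y**2*Z ↦ -2·1·25·7 = -350
  -3*Y*Z**2 ↦ -3·1·5·49 = -735
  -Z**3 ↦ -1·1·1·343 = -343
Sum: F(4, 5, 7) = (160) + (-100) + (-420) + (588) + (-350) + (-735) + (-343) = -1200.
Reducing mod 11: -1200 ≡ 10 (mod 11).
Since F(a, b, c) ≡ 10 ≠ 0 (mod 11), P does NOT lie on the curve.


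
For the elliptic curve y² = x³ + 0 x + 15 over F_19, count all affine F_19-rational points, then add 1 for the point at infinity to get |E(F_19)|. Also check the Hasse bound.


Affine points = {(1, 4), (1, 15), (2, 2), (2, 17), (3, 2), (3, 17), (5, 8), (5, 11), (7, 4), (7, 15), (11, 4), (11, 15), (14, 2), (14, 17), (16, 8), (16, 11), (17, 8), (17, 11)}; affine count = 18; |E(F_19)| = 19.

Discriminant check: Δ ∝ 4a³ + 27b² = 4·0³ + 27·15² = 4·0 + 27·225 ≡ 14 (mod 19). Nonzero ⇒ E is nonsingular.
For each x ∈ F_19, compute rhs = x³ + 0·x + 15 mod 19, then count y ∈ F_19 with y² ≡ rhs.
  x = 0: rhs = 15, matching y values: none (0 points).
  x = 1: rhs = 16, matching y values: 4, 15 (2 points).
  x = 2: rhs = 4, matching y values: 2, 17 (2 points).
  x = 3: rhs = 4, matching y values: 2, 17 (2 points).
  x = 4: rhs = 3, matching y values: none (0 points).
  x = 5: rhs = 7, matching y values: 8, 11 (2 points).
  x = 6: rhs = 3, matching y values: none (0 points).
  x = 7: rhs = 16, matching y values: 4, 15 (2 points).
  x = 8: rhs = 14, matching y values: none (0 points).
  x = 9: rhs = 3, matching y values: none (0 points).
  x = 10: rhs = 8, matching y values: none (0 points).
  x = 11: rhs = 16, matching y values: 4, 15 (2 points).
  x = 12: rhs = 14, matching y values: none (0 points).
  x = 13: rhs = 8, matching y values: none (0 points).
  x = 14: rhs = 4, matching y values: 2, 17 (2 points).
  x = 15: rhs = 8, matching y values: none (0 points).
  x = 16: rhs = 7, matching y values: 8, 11 (2 points).
  x = 17: rhs = 7, matching y values: 8, 11 (2 points).
  x = 18: rhs = 14, matching y values: none (0 points).
Total affine count: 18.
Full point count |E(F_19)| = 18 + 1 = 19.
Hasse bound: |19 − (19+1)| = |-1| = 1 ≤ 2√19 ≈ 8.7178 ✓.


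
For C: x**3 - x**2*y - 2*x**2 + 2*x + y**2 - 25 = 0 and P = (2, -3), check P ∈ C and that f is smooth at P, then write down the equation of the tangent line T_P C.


Tangent line at P: 18*x - 10*y - 66 = 0.

Step 1: f(2, -3) = 0, so P lies on C.
Step 2: partial derivatives
  f_x(x, y) = 3*x**2 - 2*x*y - 4*x + 2, f_y(x, y) = -x**2 + 2*y.
  f_x(P) = 18, f_y(P) = -10 (gradient nonzero, so P is smooth).
Step 3: tangent line at P: 18·(x − 2) + -10·(y − -3) = 0.
Expanding: 18*x - 10*y - 66 = 0.


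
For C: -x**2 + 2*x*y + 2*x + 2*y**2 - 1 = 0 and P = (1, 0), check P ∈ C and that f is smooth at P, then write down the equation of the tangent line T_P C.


Tangent line at P: 2*y = 0.

Step 1: f(1, 0) = 0, so P lies on C.
Step 2: partial derivatives
  f_x(x, y) = -2*x + 2*y + 2, f_y(x, y) = 2*x + 4*y.
  f_x(P) = 0, f_y(P) = 2 (gradient nonzero, so P is smooth).
Step 3: tangent line at P: 0·(x − 1) + 2·(y − 0) = 0.
Expanding: 2*y = 0.


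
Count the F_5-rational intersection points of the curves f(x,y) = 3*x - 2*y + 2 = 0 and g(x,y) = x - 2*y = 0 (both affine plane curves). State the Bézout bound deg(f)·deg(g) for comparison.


Common zeros: {(4, 2)}; count = 1; Bézout bound = 1.

deg(f) = 1, deg(g) = 1, so Bézout bound = 1.
Scan x ∈ F_5. For each x, list the y ∈ F_5 with f(x, y) ≡ 0 and those with g(x, y) ≡ 0 (mod 5); the common zeros in that column are the intersection.
  x = 0: f ≡ 0 at y ∈ {1}; g ≡ 0 at y ∈ {0}; common: ∅.
  x = 1: f ≡ 0 at y ∈ {0}; g ≡ 0 at y ∈ {3}; common: ∅.
  x = 2: f ≡ 0 at y ∈ {4}; g ≡ 0 at y ∈ {1}; common: ∅.
  x = 3: f ≡ 0 at y ∈ {3}; g ≡ 0 at y ∈ {4}; common: ∅.
  x = 4: f ≡ 0 at y ∈ {2}; g ≡ 0 at y ∈ {2}; common: {2}.
Collecting: common zeros = {(4, 2)}, so the count is 1.
Comparison with the Bézout bound: 1 ≤ 1 = deg(f)·deg(g), as expected for curves with no common component (the bound is attained).


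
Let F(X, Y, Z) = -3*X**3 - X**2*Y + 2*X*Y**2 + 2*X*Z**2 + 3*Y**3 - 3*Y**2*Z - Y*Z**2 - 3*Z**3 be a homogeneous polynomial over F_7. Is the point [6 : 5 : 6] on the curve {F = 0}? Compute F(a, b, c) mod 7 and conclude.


F(6,5,6) ≡ 2 (mod 7); P is NOT on the curve.

Evaluate F(6, 5, 6) term-by-term (mod 7).
  -3*X**3 ↦ -3·216·1·1 = -648
  -X**2*Y ↦ -1·36·5·1 = -180
  2*X*Y**2 ↦ 2·6·25·1 = 300
  2*X*Z**2 ↦ 2·6·1·36 = 432
  3*Y**3 ↦ 3·1·125·1 = 375
  -3*Y**2*Z ↦ -3·1·25·6 = -450
  -Y*Z**2 ↦ -1·1·5·36 = -180
  -3*Z**3 ↦ -3·1·1·216 = -648
Sum: F(6, 5, 6) = (-648) + (-180) + (300) + (432) + (375) + (-450) + (-180) + (-648) = -999.
Reducing mod 7: -999 ≡ 2 (mod 7).
Since F(a, b, c) ≡ 2 ≠ 0 (mod 7), P does NOT lie on the curve.


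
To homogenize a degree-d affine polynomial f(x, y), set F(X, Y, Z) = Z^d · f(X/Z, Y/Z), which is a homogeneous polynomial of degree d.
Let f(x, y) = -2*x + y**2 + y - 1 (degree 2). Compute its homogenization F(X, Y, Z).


F(X, Y, Z) = -2*X*Z + Y**2 + Y*Z - Z**2

deg(f) = 2.
Substitute x = X/Z, y = Y/Z into f, then multiply by Z^2.
  monomial -2·x^1·y^0 ↦ -2·X^1·Y^0·Z^1.
  monomial 1·x^0·y^2 ↦ 1·X^0·Y^2·Z^0.
  monomial 1·x^0·y^1 ↦ 1·X^0·Y^1·Z^1.
  monomial -1·x^0·y^0 ↦ -1·X^0·Y^0·Z^2.
Collecting: F(X, Y, Z) = -2*X*Z + Y**2 + Y*Z - Z**2.


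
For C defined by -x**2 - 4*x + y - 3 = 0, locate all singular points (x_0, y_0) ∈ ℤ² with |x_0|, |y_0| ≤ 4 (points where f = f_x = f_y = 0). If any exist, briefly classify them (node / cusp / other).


No singular points in the scanned grid; C is smooth there.

Compute partial derivatives:
  f_x = -2*x - 4.
  f_y = 1.
f_y = 1 is a nonzero constant, so f_y never vanishes: no point (x, y) can satisfy f = f_x = f_y = 0. In particular no (x, y) ∈ {−4, ..., 4}² is singular; the curve is smooth.


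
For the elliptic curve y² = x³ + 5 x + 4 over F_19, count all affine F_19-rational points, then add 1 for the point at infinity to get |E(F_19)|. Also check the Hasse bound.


Affine points = {(0, 2), (0, 17), (8, 9), (8, 10), (10, 3), (10, 16), (12, 5), (12, 14), (13, 9), (13, 10), (14, 5), (14, 14), (16, 0), (17, 9), (17, 10), (18, 6), (18, 13)}; affine count = 17; |E(F_19)| = 18.

Discriminant check: Δ ∝ 4a³ + 27b² = 4·5³ + 27·4² = 4·125 + 27·16 ≡ 1 (mod 19). Nonzero ⇒ E is nonsingular.
For each x ∈ F_19, compute rhs = x³ + 5·x + 4 mod 19, then count y ∈ F_19 with y² ≡ rhs.
  x = 0: rhs = 4, matching y values: 2, 17 (2 points).
  x = 1: rhs = 10, matching y values: none (0 points).
  x = 2: rhs = 3, matching y values: none (0 points).
  x = 3: rhs = 8, matching y values: none (0 points).
  x = 4: rhs = 12, matching y values: none (0 points).
  x = 5: rhs = 2, matching y values: none (0 points).
  x = 6: rhs = 3, matching y values: none (0 points).
  x = 7: rhs = 2, matching y values: none (0 points).
  x = 8: rhs = 5, matching y values: 9, 10 (2 points).
  x = 9: rhs = 18, matching y values: none (0 points).
  x = 10: rhs = 9, matching y values: 3, 16 (2 points).
  x = 11: rhs = 3, matching y values: none (0 points).
  x = 12: rhs = 6, matching y values: 5, 14 (2 points).
  x = 13: rhs = 5, matching y values: 9, 10 (2 points).
  x = 14: rhs = 6, matching y values: 5, 14 (2 points).
  x = 15: rhs = 15, matching y values: none (0 points).
  x = 16: rhs = 0, matching y values: 0 (1 points).
  x = 17: rhs = 5, matching y values: 9, 10 (2 points).
  x = 18: rhs = 17, matching y values: 6, 13 (2 points).
Total affine count: 17.
Full point count |E(F_19)| = 17 + 1 = 18.
Hasse bound: |18 − (19+1)| = |-2| = 2 ≤ 2√19 ≈ 8.7178 ✓.


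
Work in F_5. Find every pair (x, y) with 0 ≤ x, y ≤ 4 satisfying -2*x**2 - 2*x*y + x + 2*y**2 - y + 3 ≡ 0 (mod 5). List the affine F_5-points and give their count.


Affine F_5-points: {(2, 2), (2, 3), (3, 3), (4, 0), (4, 2)}; count = 5.

For each of the 25 pairs (x, y) ∈ F_5², evaluate f(x, y) mod 5. Record the zeros.
  x = 0: [0↦3, 1↦4, 2↦4, 3↦3, 4↦1]  zeros at y ∈ ∅
  x = 1: [0↦2, 1↦1, 2↦4, 3↦1, 4↦2]  zeros at y ∈ ∅
  x = 2: [0↦2, 1↦4, 2↦0, 3↦0, 4↦4]  zeros at y ∈ {2, 3}
  x = 3: [0↦3, 1↦3, 2↦2, 3↦0, 4↦2]  zeros at y ∈ {3}
  x = 4: [0↦0, 1↦3, 2↦0, 3↦1, 4↦1]  zeros at y ∈ {0, 2}
Collecting zeros: affine points = {(2, 2), (2, 3), (3, 3), (4, 0), (4, 2)}.
Total count |C(F_5)_aff| = 5.


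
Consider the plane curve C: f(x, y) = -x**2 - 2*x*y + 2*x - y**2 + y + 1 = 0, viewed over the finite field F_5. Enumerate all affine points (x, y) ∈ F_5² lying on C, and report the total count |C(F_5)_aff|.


Affine F_5-points: {(0, 3), (1, 1), (1, 3), (4, 1), (4, 2)}; count = 5.

For each of the 25 pairs (x, y) ∈ F_5², evaluate f(x, y) mod 5. Record the zeros.
  x = 0: [0↦1, 1↦1, 2↦4, 3↦0, 4↦4]  zeros at y ∈ {3}
  x = 1: [0↦2, 1↦0, 2↦1, 3↦0, 4↦2]  zeros at y ∈ {1, 3}
  x = 2: [0↦1, 1↦2, 2↦1, 3↦3, 4↦3]  zeros at y ∈ ∅
  x = 3: [0↦3, 1↦2, 2↦4, 3↦4, 4↦2]  zeros at y ∈ ∅
  x = 4: [0↦3, 1↦0, 2↦0, 3↦3, 4↦4]  zeros at y ∈ {1, 2}
Collecting zeros: affine points = {(0, 3), (1, 1), (1, 3), (4, 1), (4, 2)}.
Total count |C(F_5)_aff| = 5.


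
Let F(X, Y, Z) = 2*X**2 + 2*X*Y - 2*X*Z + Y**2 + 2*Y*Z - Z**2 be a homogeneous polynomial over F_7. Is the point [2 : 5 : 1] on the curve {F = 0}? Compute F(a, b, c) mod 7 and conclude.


F(2,5,1) ≡ 2 (mod 7); P is NOT on the curve.

Evaluate F(2, 5, 1) term-by-term (mod 7).
  2*X**2 ↦ 2·4·1·1 = 8
  2*X*Y ↦ 2·2·5·1 = 20
  -2*X*Z ↦ -2·2·1·1 = -4
  Y**2 ↦ 1·1·25·1 = 25
  2*Y*Z ↦ 2·1·5·1 = 10
  -Z**2 ↦ -1·1·1·1 = -1
Sum: F(2, 5, 1) = (8) + (20) + (-4) + (25) + (10) + (-1) = 58.
Reducing mod 7: 58 ≡ 2 (mod 7).
Since F(a, b, c) ≡ 2 ≠ 0 (mod 7), P does NOT lie on the curve.


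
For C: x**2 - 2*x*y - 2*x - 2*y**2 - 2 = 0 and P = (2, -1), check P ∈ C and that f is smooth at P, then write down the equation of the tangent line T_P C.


Tangent line at P: 4*x - 8 = 0.

Step 1: f(2, -1) = 0, so P lies on C.
Step 2: partial derivatives
  f_x(x, y) = 2*x - 2*y - 2, f_y(x, y) = -2*x - 4*y.
  f_x(P) = 4, f_y(P) = 0 (gradient nonzero, so P is smooth).
Step 3: tangent line at P: 4·(x − 2) + 0·(y − -1) = 0.
Expanding: 4*x - 8 = 0.


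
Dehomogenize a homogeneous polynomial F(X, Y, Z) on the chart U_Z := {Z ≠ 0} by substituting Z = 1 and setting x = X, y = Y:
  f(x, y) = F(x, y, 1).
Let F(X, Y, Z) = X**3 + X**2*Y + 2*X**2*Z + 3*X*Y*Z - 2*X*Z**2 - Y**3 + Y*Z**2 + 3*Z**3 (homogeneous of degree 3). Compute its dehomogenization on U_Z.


f(x, y) = x**3 + x**2*y + 2*x**2 + 3*x*y - 2*x - y**3 + y + 3

On U_Z we set Z = 1. Each monomial c·X^i·Y^j·Z^k in F becomes c·x^i·y^j·1^k = c·x^i·y^j.
Substituting Z = 1: F(X, Y, 1) = x**3 + x**2*y + 2*x**2 + 3*x*y - 2*x - y**3 + y + 3.
Note: deg(f) ≤ deg(F) = 3; strict inequality happens when F is divisible by Z (lost terms).


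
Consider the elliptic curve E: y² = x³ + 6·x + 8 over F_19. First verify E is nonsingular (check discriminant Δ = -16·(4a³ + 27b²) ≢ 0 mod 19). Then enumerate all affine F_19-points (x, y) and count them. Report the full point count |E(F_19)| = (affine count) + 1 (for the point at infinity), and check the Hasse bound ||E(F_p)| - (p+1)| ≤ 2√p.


Affine points = {(2, 3), (2, 16), (4, 1), (4, 18), (5, 7), (5, 12), (8, 6), (8, 13), (10, 2), (10, 17), (14, 9), (14, 10), (16, 1), (16, 18), (17, 8), (17, 11), (18, 1), (18, 18)}; affine count = 18; |E(F_19)| = 19.

Discriminant check: Δ ∝ 4a³ + 27b² = 4·6³ + 27·8² = 4·216 + 27·64 ≡ 8 (mod 19). Nonzero ⇒ E is nonsingular.
For each x ∈ F_19, compute rhs = x³ + 6·x + 8 mod 19, then count y ∈ F_19 with y² ≡ rhs.
  x = 0: rhs = 8, matching y values: none (0 points).
  x = 1: rhs = 15, matching y values: none (0 points).
  x = 2: rhs = 9, matching y values: 3, 16 (2 points).
  x = 3: rhs = 15, matching y values: none (0 points).
  x = 4: rhs = 1, matching y values: 1, 18 (2 points).
  x = 5: rhs = 11, matching y values: 7, 12 (2 points).
  x = 6: rhs = 13, matching y values: none (0 points).
  x = 7: rhs = 13, matching y values: none (0 points).
  x = 8: rhs = 17, matching y values: 6, 13 (2 points).
  x = 9: rhs = 12, matching y values: none (0 points).
  x = 10: rhs = 4, matching y values: 2, 17 (2 points).
  x = 11: rhs = 18, matching y values: none (0 points).
  x = 12: rhs = 3, matching y values: none (0 points).
  x = 13: rhs = 3, matching y values: none (0 points).
  x = 14: rhs = 5, matching y values: 9, 10 (2 points).
  x = 15: rhs = 15, matching y values: none (0 points).
  x = 16: rhs = 1, matching y values: 1, 18 (2 points).
  x = 17: rhs = 7, matching y values: 8, 11 (2 points).
  x = 18: rhs = 1, matching y values: 1, 18 (2 points).
Total affine count: 18.
Full point count |E(F_19)| = 18 + 1 = 19.
Hasse bound: |19 − (19+1)| = |-1| = 1 ≤ 2√19 ≈ 8.7178 ✓.


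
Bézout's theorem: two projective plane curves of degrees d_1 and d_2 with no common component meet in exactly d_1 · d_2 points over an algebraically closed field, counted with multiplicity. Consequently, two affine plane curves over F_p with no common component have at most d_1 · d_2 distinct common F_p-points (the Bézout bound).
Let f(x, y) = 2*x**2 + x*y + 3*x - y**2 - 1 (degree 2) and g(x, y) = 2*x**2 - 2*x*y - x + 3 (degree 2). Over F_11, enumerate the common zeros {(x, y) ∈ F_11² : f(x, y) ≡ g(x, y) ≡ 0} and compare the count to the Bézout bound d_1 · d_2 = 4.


Common zeros: {(4, 8)}; count = 1; Bézout bound = 4.

deg(f) = 2, deg(g) = 2, so Bézout bound = 4.
Scan x ∈ F_11. For each x, list the y ∈ F_11 with f(x, y) ≡ 0 and those with g(x, y) ≡ 0 (mod 11); the common zeros in that column are the intersection.
  x = 0: f ≡ 0 at y ∈ ∅; g ≡ 0 at y ∈ ∅; common: ∅.
  x = 1: f ≡ 0 at y ∈ ∅; g ≡ 0 at y ∈ {2}; common: ∅.
  x = 2: f ≡ 0 at y ∈ {6, 7}; g ≡ 0 at y ∈ {5}; common: ∅.
  x = 3: f ≡ 0 at y ∈ {4, 10}; g ≡ 0 at y ∈ {3}; common: ∅.
  x = 4: f ≡ 0 at y ∈ {7, 8}; g ≡ 0 at y ∈ {8}; common: {8}.
  x = 5: f ≡ 0 at y ∈ ∅; g ≡ 0 at y ∈ {7}; common: ∅.
  x = 6: f ≡ 0 at y ∈ ∅; g ≡ 0 at y ∈ {3}; common: ∅.
  x = 7: f ≡ 0 at y ∈ {8, 10}; g ≡ 0 at y ∈ {2}; common: ∅.
  x = 8: f ≡ 0 at y ∈ ∅; g ≡ 0 at y ∈ {7}; common: ∅.
  x = 9: f ≡ 0 at y ∈ ∅; g ≡ 0 at y ∈ {5}; common: ∅.
  x = 10: f ≡ 0 at y ∈ {4, 6}; g ≡ 0 at y ∈ {8}; common: ∅.
Collecting: common zeros = {(4, 8)}, so the count is 1.
Comparison with the Bézout bound: 1 ≤ 4 = deg(f)·deg(g), as expected for curves with no common component (the affine F_11-count falls short of the bound because intersections may lie at infinity, over extension fields, or carry multiplicity).


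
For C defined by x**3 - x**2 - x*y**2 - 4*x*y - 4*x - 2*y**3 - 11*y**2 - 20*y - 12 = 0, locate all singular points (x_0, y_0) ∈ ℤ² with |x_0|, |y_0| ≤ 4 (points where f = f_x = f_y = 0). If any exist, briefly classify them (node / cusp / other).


Singular points: {(0, -2)}; classification: node.

Compute partial derivatives:
  f_x = 3*x**2 - 2*x - y**2 - 4*y - 4.
  f_y = -2*x*y - 4*x - 6*y**2 - 22*y - 20.
Scan x_0 ∈ {−4, ..., 4}. For each x_0, f_y(x_0, y) is a polynomial in y; find its integer roots y ∈ {−4, ..., 4}, then test f_x and f at those candidates.
  x = -4: f_y(-4, y) = -6*y**2 - 14*y - 4; vanishes at y ∈ {-2}. (-4, -2): f_x = 56 ≠ 0.
  x = -3: f_y(-3, y) = -6*y**2 - 16*y - 8; vanishes at y ∈ {-2}. (-3, -2): f_x = 33 ≠ 0.
  x = -2: f_y(-2, y) = -6*y**2 - 18*y - 12; vanishes at y ∈ {-2, -1}. (-2, -2): f_x = 16 ≠ 0; (-2, -1): f_x = 15 ≠ 0.
  x = -1: f_y(-1, y) = -6*y**2 - 20*y - 16; vanishes at y ∈ {-2}. (-1, -2): f_x = 5 ≠ 0.
  x = 0: f_y(0, y) = -6*y**2 - 22*y - 20; vanishes at y ∈ {-2}. (0, -2): f_x = 0, f = 0 — SINGULAR.
  x = 1: f_y(1, y) = -6*y**2 - 24*y - 24; vanishes at y ∈ {-2}. (1, -2): f_x = 1 ≠ 0.
  x = 2: f_y(2, y) = -6*y**2 - 26*y - 28; vanishes at y ∈ {-2}. (2, -2): f_x = 8 ≠ 0.
  x = 3: f_y(3, y) = -6*y**2 - 28*y - 32; vanishes at y ∈ {-2}. (3, -2): f_x = 21 ≠ 0.
  x = 4: f_y(4, y) = -6*y**2 - 30*y - 36; vanishes at y ∈ {-3, -2}. (4, -3): f_x = 39 ≠ 0; (4, -2): f_x = 40 ≠ 0.
Only singular point on the grid: (0, -2).
Classify: substitute x = 0 + u, y = -2 + v and expand: f = u**3 - u**2 - u*v**2 - 2*v**3 + v**2.
No constant or linear terms (consistent with a singular point). Quadratic part: -u**2 + v**2. Cubic part: u**3 - u*v**2 - 2*v**3.
The quadratic part v**2 - u**2 = (v − u)(v + u) splits into two distinct linear factors, so there are two distinct tangent lines y − -2 = ±(x − 0) — this is a node (ordinary double point).
Classification: node.


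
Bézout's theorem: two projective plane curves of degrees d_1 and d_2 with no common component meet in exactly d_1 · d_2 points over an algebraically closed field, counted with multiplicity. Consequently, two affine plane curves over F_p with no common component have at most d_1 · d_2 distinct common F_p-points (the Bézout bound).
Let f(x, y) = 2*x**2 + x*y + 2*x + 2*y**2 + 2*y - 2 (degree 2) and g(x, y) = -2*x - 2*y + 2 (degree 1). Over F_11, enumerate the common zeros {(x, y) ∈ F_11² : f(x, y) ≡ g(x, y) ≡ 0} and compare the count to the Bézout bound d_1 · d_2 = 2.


Common zeros: ∅; count = 0; Bézout bound = 2.

deg(f) = 2, deg(g) = 1, so Bézout bound = 2.
Scan x ∈ F_11. For each x, list the y ∈ F_11 with f(x, y) ≡ 0 and those with g(x, y) ≡ 0 (mod 11); the common zeros in that column are the intersection.
  x = 0: f ≡ 0 at y ∈ {3, 7}; g ≡ 0 at y ∈ {1}; common: ∅.
  x = 1: f ≡ 0 at y ∈ {7, 8}; g ≡ 0 at y ∈ {0}; common: ∅.
  x = 2: f ≡ 0 at y ∈ ∅; g ≡ 0 at y ∈ {10}; common: ∅.
  x = 3: f ≡ 0 at y ∈ {0, 3}; g ≡ 0 at y ∈ {9}; common: ∅.
  x = 4: f ≡ 0 at y ∈ ∅; g ≡ 0 at y ∈ {8}; common: ∅.
  x = 5: f ≡ 0 at y ∈ {5, 8}; g ≡ 0 at y ∈ {7}; common: ∅.
  x = 6: f ≡ 0 at y ∈ ∅; g ≡ 0 at y ∈ {6}; common: ∅.
  x = 7: f ≡ 0 at y ∈ {0, 1}; g ≡ 0 at y ∈ {5}; common: ∅.
  x = 8: f ≡ 0 at y ∈ {1, 5}; g ≡ 0 at y ∈ {4}; common: ∅.
  x = 9: f ≡ 0 at y ∈ ∅; g ≡ 0 at y ∈ {3}; common: ∅.
  x = 10: f ≡ 0 at y ∈ ∅; g ≡ 0 at y ∈ {2}; common: ∅.
Collecting: common zeros = ∅, so the count is 0.
Comparison with the Bézout bound: 0 ≤ 2 = deg(f)·deg(g), as expected for curves with no common component (the affine F_11-count falls short of the bound because intersections may lie at infinity, over extension fields, or carry multiplicity).


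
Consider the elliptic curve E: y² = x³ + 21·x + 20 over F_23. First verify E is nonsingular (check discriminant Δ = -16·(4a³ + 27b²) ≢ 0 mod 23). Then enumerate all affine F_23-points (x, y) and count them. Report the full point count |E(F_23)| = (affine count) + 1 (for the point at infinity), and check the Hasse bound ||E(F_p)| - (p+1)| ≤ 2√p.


Affine points = {(2, 1), (2, 22), (3, 8), (3, 15), (7, 2), (7, 21), (9, 8), (9, 15), (11, 8), (11, 15), (13, 11), (13, 12), (16, 6), (16, 17), (17, 0), (21, 4), (21, 19)}; affine count = 17; |E(F_23)| = 18.

Discriminant check: Δ ∝ 4a³ + 27b² = 4·21³ + 27·20² = 4·9261 + 27·400 ≡ 4 (mod 23). Nonzero ⇒ E is nonsingular.
For each x ∈ F_23, compute rhs = x³ + 21·x + 20 mod 23, then count y ∈ F_23 with y² ≡ rhs.
  x = 0: rhs = 20, matching y values: none (0 points).
  x = 1: rhs = 19, matching y values: none (0 points).
  x = 2: rhs = 1, matching y values: 1, 22 (2 points).
  x = 3: rhs = 18, matching y values: 8, 15 (2 points).
  x = 4: rhs = 7, matching y values: none (0 points).
  x = 5: rhs = 20, matching y values: none (0 points).
  x = 6: rhs = 17, matching y values: none (0 points).
  x = 7: rhs = 4, matching y values: 2, 21 (2 points).
  x = 8: rhs = 10, matching y values: none (0 points).
  x = 9: rhs = 18, matching y values: 8, 15 (2 points).
  x = 10: rhs = 11, matching y values: none (0 points).
  x = 11: rhs = 18, matching y values: 8, 15 (2 points).
  x = 12: rhs = 22, matching y values: none (0 points).
  x = 13: rhs = 6, matching y values: 11, 12 (2 points).
  x = 14: rhs = 22, matching y values: none (0 points).
  x = 15: rhs = 7, matching y values: none (0 points).
  x = 16: rhs = 13, matching y values: 6, 17 (2 points).
  x = 17: rhs = 0, matching y values: 0 (1 points).
  x = 18: rhs = 20, matching y values: none (0 points).
  x = 19: rhs = 10, matching y values: none (0 points).
  x = 20: rhs = 22, matching y values: none (0 points).
  x = 21: rhs = 16, matching y values: 4, 19 (2 points).
  x = 22: rhs = 21, matching y values: none (0 points).
Total affine count: 17.
Full point count |E(F_23)| = 17 + 1 = 18.
Hasse bound: |18 − (23+1)| = |-6| = 6 ≤ 2√23 ≈ 9.5917 ✓.


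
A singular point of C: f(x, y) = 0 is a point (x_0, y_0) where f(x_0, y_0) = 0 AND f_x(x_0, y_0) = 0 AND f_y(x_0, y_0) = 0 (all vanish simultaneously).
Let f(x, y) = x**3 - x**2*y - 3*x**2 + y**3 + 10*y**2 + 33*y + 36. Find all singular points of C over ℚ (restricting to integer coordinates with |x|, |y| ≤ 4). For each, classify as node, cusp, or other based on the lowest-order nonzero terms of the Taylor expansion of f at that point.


Singular points: {(0, -3)}; classification: cusp.

Compute partial derivatives:
  f_x = 3*x**2 - 2*x*y - 6*x.
  f_y = -x**2 + 3*y**2 + 20*y + 33.
Scan x_0 ∈ {−4, ..., 4}. For each x_0, f_y(x_0, y) is a polynomial in y; find its integer roots y ∈ {−4, ..., 4}, then test f_x and f at those candidates.
  x = -4: f_y(-4, y) = 3*y**2 + 20*y + 17; vanishes at y ∈ {-1}. (-4, -1): f_x = 64 ≠ 0.
  x = -3: f_y(-3, y) = 3*y**2 + 20*y + 24; no integer root y with |y| ≤ 4.
  x = -2: f_y(-2, y) = 3*y**2 + 20*y + 29; no integer root y with |y| ≤ 4.
  x = -1: f_y(-1, y) = 3*y**2 + 20*y + 32; vanishes at y ∈ {-4}. (-1, -4): f_x = 1 ≠ 0.
  x = 0: f_y(0, y) = 3*y**2 + 20*y + 33; vanishes at y ∈ {-3}. (0, -3): f_x = 0, f = 0 — SINGULAR.
  x = 1: f_y(1, y) = 3*y**2 + 20*y + 32; vanishes at y ∈ {-4}. (1, -4): f_x = 5 ≠ 0.
  x = 2: f_y(2, y) = 3*y**2 + 20*y + 29; no integer root y with |y| ≤ 4.
  x = 3: f_y(3, y) = 3*y**2 + 20*y + 24; no integer root y with |y| ≤ 4.
  x = 4: f_y(4, y) = 3*y**2 + 20*y + 17; vanishes at y ∈ {-1}. (4, -1): f_x = 32 ≠ 0.
Only singular point on the grid: (0, -3).
Classify: substitute x = 0 + u, y = -3 + v and expand: f = u**3 - u**2*v + v**3 + v**2.
No constant or linear terms (consistent with a singular point). Quadratic part: v**2. Cubic part: u**3 - u**2*v + v**3.
The quadratic part v**2 is a perfect square, so there is a single (double) tangent line v = 0, i.e. y = -3. Restricting the cubic part to that line (v = 0) leaves u**3 ≠ 0, so f is not divisible by v and the branch is v² ≈ -u**3 to lowest order — this is a cusp.
Classification: cusp.


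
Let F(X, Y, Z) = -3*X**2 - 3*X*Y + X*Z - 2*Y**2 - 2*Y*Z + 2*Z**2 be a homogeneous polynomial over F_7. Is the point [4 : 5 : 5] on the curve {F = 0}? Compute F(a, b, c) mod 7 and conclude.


F(4,5,5) ≡ 2 (mod 7); P is NOT on the curve.

Evaluate F(4, 5, 5) term-by-term (mod 7).
  -3*X**2 ↦ -3·16·1·1 = -48
  -3*X*Y ↦ -3·4·5·1 = -60
  X*Z ↦ 1·4·1·5 = 20
  -2*Y**2 ↦ -2·1·25·1 = -50
  -2*Y*Z ↦ -2·1·5·5 = -50
  2*Z**2 ↦ 2·1·1·25 = 50
Sum: F(4, 5, 5) = (-48) + (-60) + (20) + (-50) + (-50) + (50) = -138.
Reducing mod 7: -138 ≡ 2 (mod 7).
Since F(a, b, c) ≡ 2 ≠ 0 (mod 7), P does NOT lie on the curve.


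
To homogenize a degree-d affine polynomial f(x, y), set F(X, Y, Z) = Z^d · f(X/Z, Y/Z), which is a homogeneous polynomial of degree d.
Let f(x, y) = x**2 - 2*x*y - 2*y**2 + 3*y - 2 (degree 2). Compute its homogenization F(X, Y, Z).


F(X, Y, Z) = X**2 - 2*X*Y - 2*Y**2 + 3*Y*Z - 2*Z**2

deg(f) = 2.
Substitute x = X/Z, y = Y/Z into f, then multiply by Z^2.
  monomial 1·x^2·y^0 ↦ 1·X^2·Y^0·Z^0.
  monomial -2·x^1·y^1 ↦ -2·X^1·Y^1·Z^0.
  monomial -2·x^0·y^2 ↦ -2·X^0·Y^2·Z^0.
  monomial 3·x^0·y^1 ↦ 3·X^0·Y^1·Z^1.
  monomial -2·x^0·y^0 ↦ -2·X^0·Y^0·Z^2.
Collecting: F(X, Y, Z) = X**2 - 2*X*Y - 2*Y**2 + 3*Y*Z - 2*Z**2.


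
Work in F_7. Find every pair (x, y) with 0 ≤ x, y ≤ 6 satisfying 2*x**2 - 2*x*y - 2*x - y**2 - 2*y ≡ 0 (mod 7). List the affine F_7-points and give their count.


Affine F_7-points: {(0, 0), (0, 5), (1, 0), (1, 3), (3, 3), (4, 2), (6, 2), (6, 5)}; count = 8.

For each of the 49 pairs (x, y) ∈ F_7², evaluate f(x, y) mod 7. Record the zeros.
  x = 0: [0↦0, 1↦4, 2↦6, 3↦6, 4↦4, 5↦0, 6↦1]  zeros at y ∈ {0, 5}
  x = 1: [0↦0, 1↦2, 2↦2, 3↦0, 4↦3, 5↦4, 6↦3]  zeros at y ∈ {0, 3}
  x = 2: [0↦4, 1↦4, 2↦2, 3↦5, 4↦6, 5↦5, 6↦2]  zeros at y ∈ ∅
  x = 3: [0↦5, 1↦3, 2↦6, 3↦0, 4↦6, 5↦3, 6↦5]  zeros at y ∈ {3}
  x = 4: [0↦3, 1↦6, 2↦0, 3↦6, 4↦3, 5↦5, 6↦5]  zeros at y ∈ {2}
  x = 5: [0↦5, 1↦6, 2↦5, 3↦2, 4↦4, 5↦4, 6↦2]  zeros at y ∈ ∅
  x = 6: [0↦4, 1↦3, 2↦0, 3↦2, 4↦2, 5↦0, 6↦3]  zeros at y ∈ {2, 5}
Collecting zeros: affine points = {(0, 0), (0, 5), (1, 0), (1, 3), (3, 3), (4, 2), (6, 2), (6, 5)}.
Total count |C(F_7)_aff| = 8.


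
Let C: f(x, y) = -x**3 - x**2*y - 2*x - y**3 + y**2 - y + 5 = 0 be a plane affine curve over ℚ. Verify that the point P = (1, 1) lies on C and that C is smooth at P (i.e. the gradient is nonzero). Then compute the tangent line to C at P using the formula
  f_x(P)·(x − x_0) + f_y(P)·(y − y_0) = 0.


Tangent line at P: -7*x - 3*y + 10 = 0.

Step 1: f(1, 1) = 0, so P lies on C.
Step 2: partial derivatives
  f_x(x, y) = -3*x**2 - 2*x*y - 2, f_y(x, y) = -x**2 - 3*y**2 + 2*y - 1.
  f_x(P) = -7, f_y(P) = -3 (gradient nonzero, so P is smooth).
Step 3: tangent line at P: -7·(x − 1) + -3·(y − 1) = 0.
Expanding: -7*x - 3*y + 10 = 0.


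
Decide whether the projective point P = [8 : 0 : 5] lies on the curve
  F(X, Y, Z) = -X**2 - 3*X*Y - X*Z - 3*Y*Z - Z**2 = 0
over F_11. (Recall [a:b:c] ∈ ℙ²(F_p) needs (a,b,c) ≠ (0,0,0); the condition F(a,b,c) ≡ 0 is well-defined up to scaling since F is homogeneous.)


F(8,0,5) ≡ 3 (mod 11); P is NOT on the curve.

Evaluate F(8, 0, 5) term-by-term (mod 11).
  -X**2 ↦ -1·64·1·1 = -64
  -3*X*Y ↦ -3·8·0·1 = 0
  -X*Z ↦ -1·8·1·5 = -40
  -3*Y*Z ↦ -3·1·0·5 = 0
  -Z**2 ↦ -1·1·1·25 = -25
Sum: F(8, 0, 5) = (-64) + (0) + (-40) + (0) + (-25) = -129.
Reducing mod 11: -129 ≡ 3 (mod 11).
Since F(a, b, c) ≡ 3 ≠ 0 (mod 11), P does NOT lie on the curve.


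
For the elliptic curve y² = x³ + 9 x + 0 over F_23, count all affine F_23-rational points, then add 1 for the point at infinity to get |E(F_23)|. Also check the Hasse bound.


Affine points = {(0, 0), (2, 7), (2, 16), (3, 10), (3, 13), (4, 10), (4, 13), (5, 3), (5, 20), (8, 3), (8, 20), (10, 3), (10, 20), (11, 2), (11, 21), (14, 8), (14, 15), (16, 10), (16, 13), (17, 11), (17, 12), (22, 6), (22, 17)}; affine count = 23; |E(F_23)| = 24.

Discriminant check: Δ ∝ 4a³ + 27b² = 4·9³ + 27·0² = 4·729 + 27·0 ≡ 18 (mod 23). Nonzero ⇒ E is nonsingular.
For each x ∈ F_23, compute rhs = x³ + 9·x + 0 mod 23, then count y ∈ F_23 with y² ≡ rhs.
  x = 0: rhs = 0, matching y values: 0 (1 points).
  x = 1: rhs = 10, matching y values: none (0 points).
  x = 2: rhs = 3, matching y values: 7, 16 (2 points).
  x = 3: rhs = 8, matching y values: 10, 13 (2 points).
  x = 4: rhs = 8, matching y values: 10, 13 (2 points).
  x = 5: rhs = 9, matching y values: 3, 20 (2 points).
  x = 6: rhs = 17, matching y values: none (0 points).
  x = 7: rhs = 15, matching y values: none (0 points).
  x = 8: rhs = 9, matching y values: 3, 20 (2 points).
  x = 9: rhs = 5, matching y values: none (0 points).
  x = 10: rhs = 9, matching y values: 3, 20 (2 points).
  x = 11: rhs = 4, matching y values: 2, 21 (2 points).
  x = 12: rhs = 19, matching y values: none (0 points).
  x = 13: rhs = 14, matching y values: none (0 points).
  x = 14: rhs = 18, matching y values: 8, 15 (2 points).
  x = 15: rhs = 14, matching y values: none (0 points).
  x = 16: rhs = 8, matching y values: 10, 13 (2 points).
  x = 17: rhs = 6, matching y values: 11, 12 (2 points).
  x = 18: rhs = 14, matching y values: none (0 points).
  x = 19: rhs = 15, matching y values: none (0 points).
  x = 20: rhs = 15, matching y values: none (0 points).
  x = 21: rhs = 20, matching y values: none (0 points).
  x = 22: rhs = 13, matching y values: 6, 17 (2 points).
Total affine count: 23.
Full point count |E(F_23)| = 23 + 1 = 24.
Hasse bound: |24 − (23+1)| = |0| = 0 ≤ 2√23 ≈ 9.5917 ✓.


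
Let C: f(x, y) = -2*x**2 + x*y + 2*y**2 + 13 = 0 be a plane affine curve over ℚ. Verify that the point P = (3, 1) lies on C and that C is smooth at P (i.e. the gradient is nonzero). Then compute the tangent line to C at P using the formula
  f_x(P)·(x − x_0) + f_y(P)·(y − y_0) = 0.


Tangent line at P: -11*x + 7*y + 26 = 0.

Step 1: f(3, 1) = 0, so P lies on C.
Step 2: partial derivatives
  f_x(x, y) = -4*x + y, f_y(x, y) = x + 4*y.
  f_x(P) = -11, f_y(P) = 7 (gradient nonzero, so P is smooth).
Step 3: tangent line at P: -11·(x − 3) + 7·(y − 1) = 0.
Expanding: -11*x + 7*y + 26 = 0.


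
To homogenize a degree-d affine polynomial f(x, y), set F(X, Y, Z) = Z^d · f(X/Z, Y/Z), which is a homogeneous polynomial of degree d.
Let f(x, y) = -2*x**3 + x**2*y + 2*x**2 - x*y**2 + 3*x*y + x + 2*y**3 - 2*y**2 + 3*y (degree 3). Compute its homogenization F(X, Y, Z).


F(X, Y, Z) = -2*X**3 + X**2*Y + 2*X**2*Z - X*Y**2 + 3*X*Y*Z + X*Z**2 + 2*Y**3 - 2*Y**2*Z + 3*Y*Z**2

deg(f) = 3.
Substitute x = X/Z, y = Y/Z into f, then multiply by Z^3.
  monomial -2·x^3·y^0 ↦ -2·X^3·Y^0·Z^0.
  monomial 1·x^2·y^1 ↦ 1·X^2·Y^1·Z^0.
  monomial 2·x^2·y^0 ↦ 2·X^2·Y^0·Z^1.
  monomial -1·x^1·y^2 ↦ -1·X^1·Y^2·Z^0.
  monomial 3·x^1·y^1 ↦ 3·X^1·Y^1·Z^1.
  monomial 1·x^1·y^0 ↦ 1·X^1·Y^0·Z^2.
  monomial 2·x^0·y^3 ↦ 2·X^0·Y^3·Z^0.
  monomial -2·x^0·y^2 ↦ -2·X^0·Y^2·Z^1.
  monomial 3·x^0·y^1 ↦ 3·X^0·Y^1·Z^2.
Collecting: F(X, Y, Z) = -2*X**3 + X**2*Y + 2*X**2*Z - X*Y**2 + 3*X*Y*Z + X*Z**2 + 2*Y**3 - 2*Y**2*Z + 3*Y*Z**2.
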